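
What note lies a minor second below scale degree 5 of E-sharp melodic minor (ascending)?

A##

Scale degree 5 of E# melodic minor (ascending) is B#.
A minor second (1 semitone) below B# lands on the letter A, giving A##.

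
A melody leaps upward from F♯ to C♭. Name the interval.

doubly diminished fifth

The letter names run F→C, a span of 4 letter steps, so the interval is some kind of fifth.
F# to Cb is 5 semitones. A perfect fifth is 7, so 5 makes it doubly diminished.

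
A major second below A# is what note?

A down a major second is G, so the target letter is G.
From A#, a major second is 2 semitones down: G#.

G#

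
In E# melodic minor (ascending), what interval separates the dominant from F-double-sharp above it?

The dominant of E# melodic minor (ascending) is B#.
B# up to F##: letters B→F make it a fifth; 7 semitones makes it perfect.

perfect fifth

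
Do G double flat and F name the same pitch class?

Yes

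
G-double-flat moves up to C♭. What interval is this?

The letter names run G→C, a span of 3 letter steps, so the interval is some kind of fourth.
Gbb to Cb is 6 semitones. A perfect fourth is 5, so 6 makes it augmented.

augmented fourth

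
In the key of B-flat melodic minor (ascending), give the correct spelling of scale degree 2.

C

The Bb melodic minor (ascending) scale runs Bb C Db Eb F G A.
Degree 2 is C.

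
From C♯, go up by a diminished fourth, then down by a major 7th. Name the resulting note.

A diminished fourth up from C# is F (letter F, 4 semitones up).
A major seventh down from F is Gb (letter G, 11 semitones down).

Gb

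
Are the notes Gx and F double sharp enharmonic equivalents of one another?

Two spellings are enharmonically equivalent only if they share a pitch class.
Here G## → 9, F## → 7; 7 ≠ 9, so they are not.

No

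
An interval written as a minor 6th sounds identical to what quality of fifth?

A minor sixth spans 8 semitones.
A fifth spanning 8 semitones is augmented (the perfect fifth is 7).

augmented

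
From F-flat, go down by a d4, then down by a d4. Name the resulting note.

A diminished fourth down from Fb is C (letter C, 4 semitones down).
A diminished fourth down from C is G# (letter G, 4 semitones down).

G#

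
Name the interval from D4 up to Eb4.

minor second

Counting letters D–E gives a second.
D→Eb = 1 semitone, 1 narrower than the major second (2), so minor.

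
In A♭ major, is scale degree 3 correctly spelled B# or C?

C

Each scale degree takes a distinct letter name. Degree 3 of a scale on A must use the letter C.
C and B# are enharmonically the same pitch, but only C uses the letter C, so it is the correct spelling here.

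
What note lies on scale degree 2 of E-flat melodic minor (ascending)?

F

Degree 2 takes the letter 1 step above E, which is F.
In melodic minor (ascending), degree 2 sits 2 semitones above the tonic. Eb + 2 semitones is pitch class 5, spelled on F as F.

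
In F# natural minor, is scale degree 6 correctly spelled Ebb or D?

D

Each scale degree takes a distinct letter name. Degree 6 of a scale on F must use the letter D.
D and Ebb are enharmonically the same pitch, but only D uses the letter D, so it is the correct spelling here.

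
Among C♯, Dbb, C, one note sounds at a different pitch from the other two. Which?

C#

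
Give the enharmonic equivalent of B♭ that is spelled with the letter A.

Plain A sits 1 semitone below Bb, so on the letter A the same pitch needs a sharp: A#.

A#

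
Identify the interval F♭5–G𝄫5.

Counting letters F–G gives a second.
Fb→Gbb = 1 semitone, 1 narrower than the major second (2), so minor.

minor second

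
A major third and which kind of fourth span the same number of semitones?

A major third spans 4 semitones.
A fourth spanning 4 semitones is diminished (the perfect fourth is 5).

diminished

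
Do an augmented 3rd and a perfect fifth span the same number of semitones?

No

An augmented third spans 5 semitones; a perfect fifth spans 7.
The spans differ, so they are not enharmonic equivalents.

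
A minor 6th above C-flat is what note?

Abb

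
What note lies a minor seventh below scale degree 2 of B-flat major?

D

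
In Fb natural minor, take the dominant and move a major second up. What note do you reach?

Db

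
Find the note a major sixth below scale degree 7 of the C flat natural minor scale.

Scale degree 7 of Cb natural minor is Bbb.
A major sixth (9 semitones) below Bbb lands on the letter D, giving Dbb.

Dbb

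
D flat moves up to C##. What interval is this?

doubly augmented seventh

The letter names run D→C, a span of 6 letter steps, so the interval is some kind of seventh.
Db to C## is 13 semitones. A major seventh is 11, so 13 makes it doubly augmented.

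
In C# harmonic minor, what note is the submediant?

Degree 6 takes the letter 5 steps above C, which is A.
In harmonic minor, degree 6 sits 8 semitones above the tonic. C# + 8 semitones is pitch class 9, spelled on A as A.

A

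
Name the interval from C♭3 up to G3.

augmented fifth

The letter names run C→G, a span of 4 letter steps, so the interval is some kind of fifth.
Cb to G is 8 semitones. A perfect fifth is 7, so 8 makes it augmented.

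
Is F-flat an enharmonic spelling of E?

Fb = pitch class 4 and E = pitch class 4 — the same pitch class, so they are enharmonic equivalents.

Yes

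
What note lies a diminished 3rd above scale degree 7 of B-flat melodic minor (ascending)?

Scale degree 7 of Bb melodic minor (ascending) is A.
A diminished third (2 semitones) above A lands on the letter C, giving Cb.

Cb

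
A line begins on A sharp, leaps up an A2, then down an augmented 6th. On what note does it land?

An augmented second up from A# is B## (letter B, 3 semitones up).
An augmented sixth down from B## is D# (letter D, 10 semitones down).

D#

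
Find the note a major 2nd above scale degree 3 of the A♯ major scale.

D##

Scale degree 3 of A# major is C##.
A major second (2 semitones) above C## lands on the letter D, giving D##.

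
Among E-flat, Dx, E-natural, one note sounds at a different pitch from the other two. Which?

In 12-tone equal temperament, enharmonic equivalents share a pitch class. Eb is pitch class 3; D## is pitch class 4; E is pitch class 4.
D## and E share pitch class 4, while Eb is pitch class 3.

Eb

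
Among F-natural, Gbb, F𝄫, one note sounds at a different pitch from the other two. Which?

In 12-tone equal temperament, enharmonic equivalents share a pitch class. F is pitch class 5; Gbb is pitch class 5; Fbb is pitch class 3.
F and Gbb share pitch class 5, while Fbb is pitch class 3.

Fbb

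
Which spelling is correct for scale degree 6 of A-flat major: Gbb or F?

Each scale degree takes a distinct letter name. Degree 6 of a scale on A must use the letter F.
F and Gbb are enharmonically the same pitch, but only F uses the letter F, so it is the correct spelling here.

F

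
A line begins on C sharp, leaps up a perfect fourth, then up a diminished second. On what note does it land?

A perfect fourth up from C# is F# (letter F, 5 semitones up).
A diminished second up from F# is Gb (letter G, 0 semitones up).

Gb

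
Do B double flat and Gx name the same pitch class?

Yes

Bbb is pitch class 9; G## is pitch class 9.
All spellings map to pitch class 9, so they are enharmonically equivalent.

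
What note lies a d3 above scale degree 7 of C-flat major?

Scale degree 7 of Cb major is Bb.
A diminished third (2 semitones) above Bb lands on the letter D, giving Dbb.

Dbb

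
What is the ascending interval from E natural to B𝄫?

doubly diminished fifth

The letter names run E→B, a span of 4 letter steps, so the interval is some kind of fifth.
E to Bbb is 5 semitones. A perfect fifth is 7, so 5 makes it doubly diminished.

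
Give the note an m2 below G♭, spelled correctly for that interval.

F

G down a major second is F, so the target letter is F.
From Gb, a minor second is 1 semitone down: F.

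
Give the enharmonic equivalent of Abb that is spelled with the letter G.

Abb is pitch class 7. The letter G alone is pitch class 7.
Pitch class 7 on G needs no accidental: G.

G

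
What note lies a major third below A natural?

A third below A lands on the letter F.
A major third spans 4 semitones, so A moves to pitch class 5. On the letter F that is F.

F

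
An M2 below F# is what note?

E

A second below F lands on the letter E.
A major second spans 2 semitones, so F# moves to pitch class 4. On the letter E that is E.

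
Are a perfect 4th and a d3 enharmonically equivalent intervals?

No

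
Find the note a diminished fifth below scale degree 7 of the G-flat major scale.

Scale degree 7 of Gb major is F.
A diminished fifth (6 semitones) below F lands on the letter B, giving B.

B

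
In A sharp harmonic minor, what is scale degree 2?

Degree 2 takes the letter 1 step above A, which is B.
In harmonic minor, degree 2 sits 2 semitones above the tonic. A# + 2 semitones is pitch class 0, spelled on B as B#.

B#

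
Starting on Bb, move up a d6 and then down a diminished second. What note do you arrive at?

A diminished sixth up from Bb is Gbb (letter G, 7 semitones up).
A diminished second down from Gbb is F (letter F, 0 semitones down).

F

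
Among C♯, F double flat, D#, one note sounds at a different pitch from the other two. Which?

C#

In 12-tone equal temperament, enharmonic equivalents share a pitch class. C# is pitch class 1; Fbb is pitch class 3; D# is pitch class 3.
Fbb and D# share pitch class 3, while C# is pitch class 1.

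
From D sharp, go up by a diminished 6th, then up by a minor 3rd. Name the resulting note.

A diminished sixth up from D# is Bb (letter B, 7 semitones up).
A minor third up from Bb is Db (letter D, 3 semitones up).

Db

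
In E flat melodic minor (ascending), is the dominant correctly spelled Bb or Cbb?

Each scale degree takes a distinct letter name. Degree 5 of a scale on E must use the letter B.
Bb and Cbb are enharmonically the same pitch, but only Bb uses the letter B, so it is the correct spelling here.

Bb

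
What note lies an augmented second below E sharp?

E down a major second is D, so the target letter is D.
From E#, an augmented second is 3 semitones down: D.

D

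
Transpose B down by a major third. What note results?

G

B down a major third is G, so the target letter is G.
From B, a major third is 4 semitones down: G.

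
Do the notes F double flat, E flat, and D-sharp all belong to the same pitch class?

Fbb = pitch class 3 and Eb = pitch class 3 and D# = pitch class 3 — the same pitch class, so they are enharmonic equivalents.

Yes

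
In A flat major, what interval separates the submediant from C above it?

The submediant of Ab major is F.
F up to C: letters F→C make it a fifth; 7 semitones makes it perfect.

perfect fifth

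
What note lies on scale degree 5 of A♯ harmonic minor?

E#

Degree 5 takes the letter 4 steps above A, which is E.
In harmonic minor, degree 5 sits 7 semitones above the tonic. A# + 7 semitones is pitch class 5, spelled on E as E#.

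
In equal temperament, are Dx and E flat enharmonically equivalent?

Two spellings are enharmonically equivalent only if they share a pitch class.
Here D## → 4, Eb → 3; 3 ≠ 4, so they are not.

No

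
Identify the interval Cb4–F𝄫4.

Counting letters C–D–E–F gives a fourth.
Cb→Fbb = 4 semitones, 1 narrower than the perfect fourth (5), so diminished.

diminished fourth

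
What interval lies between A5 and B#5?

Counting letters A–B gives a second.
A→B# = 3 semitones, 1 wider than the major second (2), so augmented.

augmented second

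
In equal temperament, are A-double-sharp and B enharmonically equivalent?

A## is pitch class 11; B is pitch class 11.
All spellings map to pitch class 11, so they are enharmonically equivalent.

Yes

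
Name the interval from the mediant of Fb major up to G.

The mediant of Fb major is Ab.
Ab up to G: letters A→G make it a seventh; 11 semitones makes it major.

major seventh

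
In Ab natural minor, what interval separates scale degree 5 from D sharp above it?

Scale degree 5 of Ab natural minor is Eb.
Eb up to D#: letters E→D make it a seventh; 12 semitones makes it augmented.

augmented seventh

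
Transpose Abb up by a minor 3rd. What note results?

Cbb

A up a major third is C#, so the target letter is C.
From Abb, a minor third is 3 semitones up: Cbb.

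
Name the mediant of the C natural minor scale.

The C natural minor scale runs C D Eb F G Ab Bb.
Degree 3 is Eb.

Eb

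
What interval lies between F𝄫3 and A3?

The letter names run F→A, a span of 2 letter steps, so the interval is some kind of third.
Fbb to A is 6 semitones. A major third is 4, so 6 makes it doubly augmented.

doubly augmented third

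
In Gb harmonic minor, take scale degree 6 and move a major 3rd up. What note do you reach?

Gb

Scale degree 6 of Gb harmonic minor is Ebb.
A major third (4 semitones) above Ebb lands on the letter G, giving Gb.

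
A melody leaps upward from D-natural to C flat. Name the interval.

diminished seventh

The letter names run D→C, a span of 6 letter steps, so the interval is some kind of seventh.
D to Cb is 9 semitones. A major seventh is 11, so 9 makes it diminished.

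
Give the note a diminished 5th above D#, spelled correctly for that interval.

A fifth above D lands on the letter A.
A diminished fifth spans 6 semitones, so D# moves to pitch class 9. On the letter A that is A.

A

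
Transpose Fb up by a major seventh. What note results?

A seventh above F lands on the letter E.
A major seventh spans 11 semitones, so Fb moves to pitch class 3. On the letter E that is Eb.

Eb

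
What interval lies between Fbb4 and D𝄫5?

major sixth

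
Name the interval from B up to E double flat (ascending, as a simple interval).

doubly diminished fourth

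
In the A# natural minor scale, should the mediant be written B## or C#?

C#

Each scale degree takes a distinct letter name. Degree 3 of a scale on A must use the letter C.
C# and B## are enharmonically the same pitch, but only C# uses the letter C, so it is the correct spelling here.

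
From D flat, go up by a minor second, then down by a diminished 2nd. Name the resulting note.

D

A minor second up from Db is Ebb (letter E, 1 semitone up).
A diminished second down from Ebb is D (letter D, 0 semitones down).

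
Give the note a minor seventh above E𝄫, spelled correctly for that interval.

Dbb

A seventh above E lands on the letter D.
A minor seventh spans 10 semitones, so Ebb moves to pitch class 0. On the letter D that is Dbb.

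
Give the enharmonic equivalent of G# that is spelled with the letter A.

G# is pitch class 8. The letter A alone is pitch class 9.
To reach pitch class 8 from A requires an offset of -1 semitone, i.e. flat: Ab.

Ab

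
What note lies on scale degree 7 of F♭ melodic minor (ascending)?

Degree 7 takes the letter 6 steps above F, which is E.
In melodic minor (ascending), degree 7 sits 11 semitones above the tonic. Fb + 11 semitones is pitch class 3, spelled on E as Eb.

Eb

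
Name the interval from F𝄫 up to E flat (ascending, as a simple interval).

The letter names run F→E, a span of 6 letter steps, so the interval is some kind of seventh.
Fbb to Eb is 12 semitones. A major seventh is 11, so 12 makes it augmented.

augmented seventh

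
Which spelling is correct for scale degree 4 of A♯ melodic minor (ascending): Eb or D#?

Each scale degree takes a distinct letter name. Degree 4 of a scale on A must use the letter D.
D# and Eb are enharmonically the same pitch, but only D# uses the letter D, so it is the correct spelling here.

D#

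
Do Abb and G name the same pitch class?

Yes

Abb is pitch class 7; G is pitch class 7.
All spellings map to pitch class 7, so they are enharmonically equivalent.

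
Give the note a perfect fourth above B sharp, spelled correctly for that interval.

B up a perfect fourth is E, so the target letter is E.
From B#, a perfect fourth is 5 semitones up: E#.

E#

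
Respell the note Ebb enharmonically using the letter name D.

D

Ebb is pitch class 2. The letter D alone is pitch class 2.
Pitch class 2 on D needs no accidental: D.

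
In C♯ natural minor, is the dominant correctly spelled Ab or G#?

Each scale degree takes a distinct letter name. Degree 5 of a scale on C must use the letter G.
G# and Ab are enharmonically the same pitch, but only G# uses the letter G, so it is the correct spelling here.

G#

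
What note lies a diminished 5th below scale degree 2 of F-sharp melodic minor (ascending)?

Scale degree 2 of F# melodic minor (ascending) is G#.
A diminished fifth (6 semitones) below G# lands on the letter C, giving C##.

C##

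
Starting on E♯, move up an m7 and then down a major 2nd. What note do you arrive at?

A minor seventh up from E# is D# (letter D, 10 semitones up).
A major second down from D# is C# (letter C, 2 semitones down).

C#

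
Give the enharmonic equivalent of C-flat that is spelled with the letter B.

B

Cb is pitch class 11. The letter B alone is pitch class 11.
Pitch class 11 on B needs no accidental: B.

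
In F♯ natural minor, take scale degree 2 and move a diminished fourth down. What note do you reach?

D##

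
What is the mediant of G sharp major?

Degree 3 takes the letter 2 steps above G, which is B.
In major, degree 3 sits 4 semitones above the tonic. G# + 4 semitones is pitch class 0, spelled on B as B#.

B#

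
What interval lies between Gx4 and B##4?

major third

Counting letters G–A–B gives a third.
G##→B## = 4 semitones, exactly the major third.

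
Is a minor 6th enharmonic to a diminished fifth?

No

A minor sixth spans 8 semitones; a diminished fifth spans 6.
The spans differ, so they are not enharmonic equivalents.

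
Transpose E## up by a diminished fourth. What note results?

A fourth above E lands on the letter A.
A diminished fourth spans 4 semitones, so E## moves to pitch class 10. On the letter A that is A#.

A#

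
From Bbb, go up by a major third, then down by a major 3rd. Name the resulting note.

A major third up from Bbb is Db (letter D, 4 semitones up).
A major third down from Db is Bbb (letter B, 4 semitones down).

Bbb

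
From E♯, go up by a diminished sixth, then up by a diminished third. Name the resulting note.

A diminished sixth up from E# is C (letter C, 7 semitones up).
A diminished third up from C is Ebb (letter E, 2 semitones up).

Ebb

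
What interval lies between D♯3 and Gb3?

The letter names run D→G, a span of 3 letter steps, so the interval is some kind of fourth.
D# to Gb is 3 semitones. A perfect fourth is 5, so 3 makes it doubly diminished.

doubly diminished fourth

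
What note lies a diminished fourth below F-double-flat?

Cb

F down a perfect fourth is C, so the target letter is C.
From Fbb, a diminished fourth is 4 semitones down: Cb.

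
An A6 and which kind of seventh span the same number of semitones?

minor

An augmented sixth spans 10 semitones.
A seventh spanning 10 semitones is minor (the major seventh is 11).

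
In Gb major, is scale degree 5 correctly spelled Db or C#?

Db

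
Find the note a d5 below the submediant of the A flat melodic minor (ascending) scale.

B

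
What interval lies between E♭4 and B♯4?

doubly augmented fifth

The letter names run E→B, a span of 4 letter steps, so the interval is some kind of fifth.
Eb to B# is 9 semitones. A perfect fifth is 7, so 9 makes it doubly augmented.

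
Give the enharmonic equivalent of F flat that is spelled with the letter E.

Fb is pitch class 4. The letter E alone is pitch class 4.
Pitch class 4 on E needs no accidental: E.

E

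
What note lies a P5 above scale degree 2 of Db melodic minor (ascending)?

Scale degree 2 of Db melodic minor (ascending) is Eb.
A perfect fifth (7 semitones) above Eb lands on the letter B, giving Bb.

Bb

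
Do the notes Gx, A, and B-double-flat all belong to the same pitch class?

G## = pitch class 9 and A = pitch class 9 and Bbb = pitch class 9 — the same pitch class, so they are enharmonic equivalents.

Yes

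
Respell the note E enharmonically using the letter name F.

Fb

Plain F sits 1 semitone above E, so on the letter F the same pitch needs a flat: Fb.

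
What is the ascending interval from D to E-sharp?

The letter names run D→E, a span of 1 letter step, so the interval is some kind of second.
D to E# is 3 semitones. A major second is 2, so 3 makes it augmented.

augmented second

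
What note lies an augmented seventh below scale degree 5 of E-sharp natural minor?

Scale degree 5 of E# natural minor is B#.
An augmented seventh (12 semitones) below B# lands on the letter C, giving C.

C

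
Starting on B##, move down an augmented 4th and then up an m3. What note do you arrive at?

A#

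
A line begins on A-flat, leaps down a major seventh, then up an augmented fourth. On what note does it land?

A major seventh down from Ab is Bbb (letter B, 11 semitones down).
An augmented fourth up from Bbb is Eb (letter E, 6 semitones up).

Eb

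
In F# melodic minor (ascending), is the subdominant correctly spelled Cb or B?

B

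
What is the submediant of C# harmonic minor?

The C# harmonic minor scale runs C# D# E F# G# A B#.
Degree 6 is A.

A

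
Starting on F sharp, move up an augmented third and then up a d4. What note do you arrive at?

D#

An augmented third up from F# is A## (letter A, 5 semitones up).
A diminished fourth up from A## is D# (letter D, 4 semitones up).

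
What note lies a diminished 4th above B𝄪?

E#

A fourth above B lands on the letter E.
A diminished fourth spans 4 semitones, so B## moves to pitch class 5. On the letter E that is E#.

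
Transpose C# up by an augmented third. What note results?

E##

A third above C lands on the letter E.
An augmented third spans 5 semitones, so C# moves to pitch class 6. On the letter E that is E##.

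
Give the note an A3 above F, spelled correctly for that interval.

A third above F lands on the letter A.
An augmented third spans 5 semitones, so F moves to pitch class 10. On the letter A that is A#.

A#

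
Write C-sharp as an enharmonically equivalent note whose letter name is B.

C# is pitch class 1. The letter B alone is pitch class 11.
To reach pitch class 1 from B requires an offset of +2 semitones, i.e. double sharp: B##.

B##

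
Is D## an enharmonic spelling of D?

Two spellings are enharmonically equivalent only if they share a pitch class.
Here D## → 4, D → 2; 2 ≠ 4, so they are not.

No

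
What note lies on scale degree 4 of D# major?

Degree 4 takes the letter 3 steps above D, which is G.
In major, degree 4 sits 5 semitones above the tonic. D# + 5 semitones is pitch class 8, spelled on G as G#.

G#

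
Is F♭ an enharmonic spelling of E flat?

No

Fb is pitch class 4; Eb is pitch class 3.
The pitch classes differ (4 vs. 3), so they are not enharmonic equivalents.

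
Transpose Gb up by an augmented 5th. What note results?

D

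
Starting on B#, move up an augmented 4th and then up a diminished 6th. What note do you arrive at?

C#

An augmented fourth up from B# is E## (letter E, 6 semitones up).
A diminished sixth up from E## is C# (letter C, 7 semitones up).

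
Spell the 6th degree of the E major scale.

Degree 6 takes the letter 5 steps above E, which is C.
In major, degree 6 sits 9 semitones above the tonic. E + 9 semitones is pitch class 1, spelled on C as C#.

C#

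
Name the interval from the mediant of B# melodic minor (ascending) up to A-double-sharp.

augmented fifth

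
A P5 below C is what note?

F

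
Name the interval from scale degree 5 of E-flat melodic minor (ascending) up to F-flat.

Scale degree 5 of Eb melodic minor (ascending) is Bb.
Bb up to Fb: letters B→F make it a fifth; 6 semitones makes it diminished.

diminished fifth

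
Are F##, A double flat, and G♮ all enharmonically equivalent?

F## = pitch class 7 and Abb = pitch class 7 and G = pitch class 7 — the same pitch class, so they are enharmonic equivalents.

Yes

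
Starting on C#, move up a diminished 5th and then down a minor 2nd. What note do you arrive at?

A diminished fifth up from C# is G (letter G, 6 semitones up).
A minor second down from G is F# (letter F, 1 semitone down).

F#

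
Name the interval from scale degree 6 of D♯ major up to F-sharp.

Scale degree 6 of D# major is B#.
B# up to F#: letters B→F make it a fifth; 6 semitones makes it diminished.

diminished fifth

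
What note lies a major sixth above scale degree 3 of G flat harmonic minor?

Gb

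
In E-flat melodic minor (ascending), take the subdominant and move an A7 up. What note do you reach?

G#

The subdominant of Eb melodic minor (ascending) is Ab.
An augmented seventh (12 semitones) above Ab lands on the letter G, giving G#.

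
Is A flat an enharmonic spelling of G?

No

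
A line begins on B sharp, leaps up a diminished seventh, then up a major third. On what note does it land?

A diminished seventh up from B# is A (letter A, 9 semitones up).
A major third up from A is C# (letter C, 4 semitones up).

C#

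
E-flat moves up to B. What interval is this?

augmented fifth

The letter names run E→B, a span of 4 letter steps, so the interval is some kind of fifth.
Eb to B is 8 semitones. A perfect fifth is 7, so 8 makes it augmented.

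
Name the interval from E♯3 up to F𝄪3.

The letter names run E→F, a span of 1 letter step, so the interval is some kind of second.
E# to F## is 2 semitones. A major second is 2, so 2 makes it major.

major second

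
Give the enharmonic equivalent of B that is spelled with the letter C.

Cb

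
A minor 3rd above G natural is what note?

G up a major third is B, so the target letter is B.
From G, a minor third is 3 semitones up: Bb.

Bb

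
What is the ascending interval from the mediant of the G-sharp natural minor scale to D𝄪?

The mediant of G# natural minor is B.
B up to D##: letters B→D make it a third; 5 semitones makes it augmented.

augmented third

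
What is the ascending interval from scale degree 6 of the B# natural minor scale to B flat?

Scale degree 6 of B# natural minor is G#.
G# up to Bb: letters G→B make it a third; 2 semitones makes it diminished.

diminished third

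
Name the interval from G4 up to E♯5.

augmented sixth

The letter names run G→E, a span of 5 letter steps, so the interval is some kind of sixth.
G to E# is 10 semitones. A major sixth is 9, so 10 makes it augmented.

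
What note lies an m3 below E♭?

E down a major third is C, so the target letter is C.
From Eb, a minor third is 3 semitones down: C.

C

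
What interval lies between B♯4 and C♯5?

The letter names run B→C, a span of 1 letter step, so the interval is some kind of second.
B# to C# is 1 semitone. A major second is 2, so 1 makes it minor.

minor second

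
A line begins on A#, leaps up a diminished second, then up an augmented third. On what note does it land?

D#

A diminished second up from A# is Bb (letter B, 0 semitones up).
An augmented third up from Bb is D# (letter D, 5 semitones up).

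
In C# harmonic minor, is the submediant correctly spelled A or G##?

A

Each scale degree takes a distinct letter name. Degree 6 of a scale on C must use the letter A.
A and G## are enharmonically the same pitch, but only A uses the letter A, so it is the correct spelling here.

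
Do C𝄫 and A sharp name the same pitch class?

Yes

Cbb = pitch class 10 and A# = pitch class 10 — the same pitch class, so they are enharmonic equivalents.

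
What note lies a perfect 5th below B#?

B down a perfect fifth is E, so the target letter is E.
From B#, a perfect fifth is 7 semitones down: E#.

E#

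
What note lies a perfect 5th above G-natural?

D

A fifth above G lands on the letter D.
A perfect fifth spans 7 semitones, so G moves to pitch class 2. On the letter D that is D.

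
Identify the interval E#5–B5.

diminished fifth

The letter names run E→B, a span of 4 letter steps, so the interval is some kind of fifth.
E# to B is 6 semitones. A perfect fifth is 7, so 6 makes it diminished.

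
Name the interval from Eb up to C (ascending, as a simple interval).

The letter names run E→C, a span of 5 letter steps, so the interval is some kind of sixth.
Eb to C is 9 semitones. A major sixth is 9, so 9 makes it major.

major sixth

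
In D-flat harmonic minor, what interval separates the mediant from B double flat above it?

The mediant of Db harmonic minor is Fb.
Fb up to Bbb: letters F→B make it a fourth; 5 semitones makes it perfect.

perfect fourth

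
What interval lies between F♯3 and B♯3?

Counting letters F–G–A–B gives a fourth.
F#→B# = 6 semitones, 1 wider than the perfect fourth (5), so augmented.

augmented fourth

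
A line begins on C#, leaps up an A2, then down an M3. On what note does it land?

An augmented second up from C# is D## (letter D, 3 semitones up).
A major third down from D## is B# (letter B, 4 semitones down).

B#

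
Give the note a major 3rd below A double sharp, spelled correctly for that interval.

A down a major third is F, so the target letter is F.
From A##, a major third is 4 semitones down: F##.

F##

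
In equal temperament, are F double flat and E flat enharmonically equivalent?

Fbb is pitch class 3; Eb is pitch class 3.
All spellings map to pitch class 3, so they are enharmonically equivalent.

Yes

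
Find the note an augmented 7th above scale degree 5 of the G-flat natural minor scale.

Scale degree 5 of Gb natural minor is Db.
An augmented seventh (12 semitones) above Db lands on the letter C, giving C#.

C#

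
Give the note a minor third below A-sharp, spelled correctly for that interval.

A third below A lands on the letter F.
A minor third spans 3 semitones, so A# moves to pitch class 7. On the letter F that is F##.

F##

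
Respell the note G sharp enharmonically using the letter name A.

G# is pitch class 8. The letter A alone is pitch class 9.
To reach pitch class 8 from A requires an offset of -1 semitone, i.e. flat: Ab.

Ab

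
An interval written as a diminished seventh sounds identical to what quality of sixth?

major

A diminished seventh spans 9 semitones.
A sixth spanning 9 semitones is major (the major sixth is 9).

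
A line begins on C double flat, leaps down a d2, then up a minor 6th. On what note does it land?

Gb

A diminished second down from Cbb is Bb (letter B, 0 semitones down).
A minor sixth up from Bb is Gb (letter G, 8 semitones up).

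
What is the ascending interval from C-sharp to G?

diminished fifth

Counting letters C–D–E–F–G gives a fifth.
C#→G = 6 semitones, 1 narrower than the perfect fifth (7), so diminished.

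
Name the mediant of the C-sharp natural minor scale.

Degree 3 takes the letter 2 steps above C, which is E.
In natural minor, degree 3 sits 3 semitones above the tonic. C# + 3 semitones is pitch class 4, spelled on E as E.

E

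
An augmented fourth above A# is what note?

D##

A fourth above A lands on the letter D.
An augmented fourth spans 6 semitones, so A# moves to pitch class 4. On the letter D that is D##.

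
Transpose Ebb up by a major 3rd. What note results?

A third above E lands on the letter G.
A major third spans 4 semitones, so Ebb moves to pitch class 6. On the letter G that is Gb.

Gb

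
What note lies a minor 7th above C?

Bb

C up a major seventh is B, so the target letter is B.
From C, a minor seventh is 10 semitones up: Bb.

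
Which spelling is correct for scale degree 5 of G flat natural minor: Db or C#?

Db

Each scale degree takes a distinct letter name. Degree 5 of a scale on G must use the letter D.
Db and C# are enharmonically the same pitch, but only Db uses the letter D, so it is the correct spelling here.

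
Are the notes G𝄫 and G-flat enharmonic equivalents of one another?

Gbb is pitch class 5; Gb is pitch class 6.
The pitch classes differ (5 vs. 6), so they are not enharmonic equivalents.

No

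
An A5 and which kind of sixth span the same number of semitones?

An augmented fifth spans 8 semitones.
A sixth spanning 8 semitones is minor (the major sixth is 9).

minor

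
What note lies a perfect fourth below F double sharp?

C##

A fourth below F lands on the letter C.
A perfect fourth spans 5 semitones, so F## moves to pitch class 2. On the letter C that is C##.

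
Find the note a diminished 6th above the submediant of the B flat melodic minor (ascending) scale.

The submediant of Bb melodic minor (ascending) is G.
A diminished sixth (7 semitones) above G lands on the letter E, giving Ebb.

Ebb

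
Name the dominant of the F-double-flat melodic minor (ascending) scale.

Degree 5 takes the letter 4 steps above F, which is C.
In melodic minor (ascending), degree 5 sits 7 semitones above the tonic. Fbb + 7 semitones is pitch class 10, spelled on C as Cbb.

Cbb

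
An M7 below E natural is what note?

A seventh below E lands on the letter F.
A major seventh spans 11 semitones, so E moves to pitch class 5. On the letter F that is F.

F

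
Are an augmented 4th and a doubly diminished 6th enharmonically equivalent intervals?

Yes

An augmented fourth spans 6 semitones; a doubly diminished sixth spans 6.
They are enharmonically equivalent.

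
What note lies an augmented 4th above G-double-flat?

Cb

G up a perfect fourth is C, so the target letter is C.
From Gbb, an augmented fourth is 6 semitones up: Cb.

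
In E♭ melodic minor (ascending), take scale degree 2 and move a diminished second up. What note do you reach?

Scale degree 2 of Eb melodic minor (ascending) is F.
A diminished second (0 semitones) above F lands on the letter G, giving Gbb.

Gbb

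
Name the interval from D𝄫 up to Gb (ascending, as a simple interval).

augmented fourth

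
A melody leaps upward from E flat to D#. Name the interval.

augmented seventh

Counting letters E–F–G–A–B–C–D gives a seventh.
Eb→D# = 12 semitones, 1 wider than the major seventh (11), so augmented.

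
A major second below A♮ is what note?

G

A down a major second is G, so the target letter is G.
From A, a major second is 2 semitones down: G.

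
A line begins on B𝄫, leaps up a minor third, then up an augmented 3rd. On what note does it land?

A minor third up from Bbb is Dbb (letter D, 3 semitones up).
An augmented third up from Dbb is F (letter F, 5 semitones up).

F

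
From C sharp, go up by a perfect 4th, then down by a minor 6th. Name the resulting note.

A#

A perfect fourth up from C# is F# (letter F, 5 semitones up).
A minor sixth down from F# is A# (letter A, 8 semitones down).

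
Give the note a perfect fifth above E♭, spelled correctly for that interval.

E up a perfect fifth is B, so the target letter is B.
From Eb, a perfect fifth is 7 semitones up: Bb.

Bb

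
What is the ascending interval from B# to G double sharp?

The letter names run B→G, a span of 5 letter steps, so the interval is some kind of sixth.
B# to G## is 9 semitones. A major sixth is 9, so 9 makes it major.

major sixth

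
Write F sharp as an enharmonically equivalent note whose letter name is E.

E##

Plain E sits 2 semitones below F#, so on the letter E the same pitch needs a double sharp: E##.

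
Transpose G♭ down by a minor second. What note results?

F

G down a major second is F, so the target letter is F.
From Gb, a minor second is 1 semitone down: F.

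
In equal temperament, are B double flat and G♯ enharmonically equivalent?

Bbb is pitch class 9; G# is pitch class 8.
The pitch classes differ (9 vs. 8), so they are not enharmonic equivalents.

No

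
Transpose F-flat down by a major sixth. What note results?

A sixth below F lands on the letter A.
A major sixth spans 9 semitones, so Fb moves to pitch class 7. On the letter A that is Abb.

Abb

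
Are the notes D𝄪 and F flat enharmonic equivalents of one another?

D## is pitch class 4; Fb is pitch class 4.
All spellings map to pitch class 4, so they are enharmonically equivalent.

Yes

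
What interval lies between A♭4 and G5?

The letter names run A→G, a span of 6 letter steps, so the interval is some kind of seventh.
Ab to G is 11 semitones. A major seventh is 11, so 11 makes it major.

major seventh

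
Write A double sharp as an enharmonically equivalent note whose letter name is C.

A## is pitch class 11. The letter C alone is pitch class 0.
To reach pitch class 11 from C requires an offset of -1 semitone, i.e. flat: Cb.

Cb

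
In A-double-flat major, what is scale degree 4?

Degree 4 takes the letter 3 steps above A, which is D.
In major, degree 4 sits 5 semitones above the tonic. Abb + 5 semitones is pitch class 0, spelled on D as Dbb.

Dbb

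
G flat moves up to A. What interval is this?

The letter names run G→A, a span of 1 letter step, so the interval is some kind of second.
Gb to A is 3 semitones. A major second is 2, so 3 makes it augmented.

augmented second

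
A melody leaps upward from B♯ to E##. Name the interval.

augmented fourth

Counting letters B–C–D–E gives a fourth.
B#→E## = 6 semitones, 1 wider than the perfect fourth (5), so augmented.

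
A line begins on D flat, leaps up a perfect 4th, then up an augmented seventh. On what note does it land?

A perfect fourth up from Db is Gb (letter G, 5 semitones up).
An augmented seventh up from Gb is F# (letter F, 12 semitones up).

F#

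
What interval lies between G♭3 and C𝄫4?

diminished fourth

Counting letters G–A–B–C gives a fourth.
Gb→Cbb = 4 semitones, 1 narrower than the perfect fourth (5), so diminished.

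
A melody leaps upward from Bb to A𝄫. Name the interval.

diminished seventh

The letter names run B→A, a span of 6 letter steps, so the interval is some kind of seventh.
Bb to Abb is 9 semitones. A major seventh is 11, so 9 makes it diminished.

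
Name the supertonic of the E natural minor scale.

F#

Degree 2 takes the letter 1 step above E, which is F.
In natural minor, degree 2 sits 2 semitones above the tonic. E + 2 semitones is pitch class 6, spelled on F as F#.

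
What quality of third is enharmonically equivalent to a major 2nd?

A major second spans 2 semitones.
A third spanning 2 semitones is diminished (the major third is 4).

diminished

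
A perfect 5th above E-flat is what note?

E up a perfect fifth is B, so the target letter is B.
From Eb, a perfect fifth is 7 semitones up: Bb.

Bb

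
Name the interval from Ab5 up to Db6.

perfect fourth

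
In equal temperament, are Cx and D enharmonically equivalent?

Yes

C## is pitch class 2; D is pitch class 2.
All spellings map to pitch class 2, so they are enharmonically equivalent.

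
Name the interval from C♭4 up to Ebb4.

Counting letters C–D–E gives a third.
Cb→Ebb = 3 semitones, 1 narrower than the major third (4), so minor.

minor third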